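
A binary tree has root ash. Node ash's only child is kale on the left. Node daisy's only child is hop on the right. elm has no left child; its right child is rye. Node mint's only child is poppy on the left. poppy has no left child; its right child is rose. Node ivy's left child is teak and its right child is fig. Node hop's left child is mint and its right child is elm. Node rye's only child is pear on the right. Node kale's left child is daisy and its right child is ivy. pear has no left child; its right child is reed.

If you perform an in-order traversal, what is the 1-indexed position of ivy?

In-order visits the left subtree, then the node, then the right subtree.
At ash: go left to kale.
  At kale: go left to daisy.
    At daisy: no left child.
    Visit daisy.
    At daisy: go right to hop.
      At hop: go left to mint.
        At mint: go left to poppy.
          At poppy: no left child.
          Visit poppy.
          At poppy: go right to rose.
            rose is a leaf — visit rose.
        Visit mint.
        At mint: no right child.
      Visit hop.
      At hop: go right to elm.
        At elm: no left child.
        Visit elm.
        At elm: go right to rye.
          At rye: no left child.
          Visit rye.
          At rye: go right to pear.
            At pear: no left child.
            Visit pear.
            At pear: go right to reed.
              reed is a leaf — visit reed.
  Visit kale.
  At kale: go right to ivy.
    At ivy: go left to teak.
      teak is a leaf — visit teak.
    Visit ivy.
    At ivy: go right to fig.
      fig is a leaf — visit fig.
Visit ash.
At ash: no right child.
Full in-order sequence: daisy, poppy, rose, mint, hop, elm, rye, pear, reed, kale, teak, ivy, fig, ash.

12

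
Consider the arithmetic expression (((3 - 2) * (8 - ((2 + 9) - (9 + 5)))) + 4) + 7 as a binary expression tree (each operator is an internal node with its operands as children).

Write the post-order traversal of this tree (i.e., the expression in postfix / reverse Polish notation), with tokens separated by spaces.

Post-order on an expression tree gives postfix notation: for each operator, emit left operand, right operand, then the operator.

3 2 - 8 2 9 + 9 5 + - - * 4 + 7 +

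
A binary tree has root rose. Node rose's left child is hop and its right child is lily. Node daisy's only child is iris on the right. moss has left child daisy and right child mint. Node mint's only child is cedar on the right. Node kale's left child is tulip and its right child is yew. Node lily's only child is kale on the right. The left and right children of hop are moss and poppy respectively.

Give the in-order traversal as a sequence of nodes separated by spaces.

In-order visits the left subtree, then the node, then the right subtree.
At rose: go left to hop.
  At hop: go left to moss.
    At moss: go left to daisy.
      At daisy: no left child.
      Visit daisy.
      At daisy: go right to iris.
        iris is a leaf — visit iris.
    Visit moss.
    At moss: go right to mint.
      At mint: no left child.
      Visit mint.
      At mint: go right to cedar.
        cedar is a leaf — visit cedar.
  Visit hop.
  At hop: go right to poppy.
    poppy is a leaf — visit poppy.
Visit rose.
At rose: go right to lily.
  At lily: no left child.
  Visit lily.
  At lily: go right to kale.
    At kale: go left to tulip.
      tulip is a leaf — visit tulip.
    Visit kale.
    At kale: go right to yew.
      yew is a leaf — visit yew.

daisy iris moss mint cedar hop poppy rose lily tulip kale yew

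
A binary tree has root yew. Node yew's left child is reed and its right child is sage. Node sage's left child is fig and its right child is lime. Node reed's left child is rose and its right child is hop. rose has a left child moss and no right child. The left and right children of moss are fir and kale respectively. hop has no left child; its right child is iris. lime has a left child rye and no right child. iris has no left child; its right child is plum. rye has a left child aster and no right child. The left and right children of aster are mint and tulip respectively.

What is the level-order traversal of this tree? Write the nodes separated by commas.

Level-order visits nodes level by level from the root, left to right within each level.
Level 0: yew
Level 1: reed, sage
Level 2: rose, hop, fig, lime
Level 3: moss, iris, rye
Level 4: fir, kale, plum, aster
Level 5: mint, tulip

yew, reed, sage, rose, hop, fig, lime, moss, iris, rye, fir, kale, plum, aster, mint, tulip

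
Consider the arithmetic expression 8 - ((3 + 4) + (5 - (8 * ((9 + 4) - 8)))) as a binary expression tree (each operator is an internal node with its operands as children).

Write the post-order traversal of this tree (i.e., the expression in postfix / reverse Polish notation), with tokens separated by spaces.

8 3 4 + 5 8 9 4 + 8 - * - + -

Post-order on an expression tree gives postfix notation: for each operator, emit left operand, right operand, then the operator.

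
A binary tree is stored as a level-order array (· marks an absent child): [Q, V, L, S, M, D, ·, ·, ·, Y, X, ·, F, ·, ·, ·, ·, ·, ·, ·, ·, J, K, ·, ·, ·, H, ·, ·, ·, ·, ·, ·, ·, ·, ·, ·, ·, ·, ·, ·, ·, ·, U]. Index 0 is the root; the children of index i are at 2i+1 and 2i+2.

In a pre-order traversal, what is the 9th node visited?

Pre-order visits the node, then its left subtree, then its right subtree.
Visit Q.
At Q: go left to V.
  Visit V.
  At V: go left to S.
    S is a leaf — visit S.
  At V: go right to M.
    Visit M.
    At M: go left to Y.
      Y is a leaf — visit Y.
    At M: go right to X.
      Visit X.
      At X: go left to J.
        Visit J.
        At J: go left to U.
          U is a leaf — visit U.
        At J: no right child.
      At X: go right to K.
        K is a leaf — visit K.
At Q: go right to L.
  Visit L.
  At L: go left to D.
    Visit D.
    At D: no left child.
    At D: go right to F.
      Visit F.
      At F: no left child.
      At F: go right to H.
        H is a leaf — visit H.
  At L: no right child.
Full pre-order sequence: Q, V, S, M, Y, X, J, U, K, L, D, F, H.

K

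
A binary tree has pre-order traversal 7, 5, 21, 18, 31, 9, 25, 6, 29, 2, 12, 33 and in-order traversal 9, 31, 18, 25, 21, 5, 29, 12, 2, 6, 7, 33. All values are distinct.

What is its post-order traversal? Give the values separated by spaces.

9 31 25 18 21 12 2 29 6 5 33 7

The first element of pre-order is the root; it splits in-order into left and right subtrees.
Root 7: left subtree has 10 nodes {9, 31, 18, 25, 21, 5, 29, 12, 2, 6}, right has 1 {33}.
  Root 5: left subtree has 5 nodes {9, 31, 18, 25, 21}, right has 4 {29, 12, 2, 6}.
    Root 21: left subtree has 4 nodes {9, 31, 18, 25}, right has 0 { }.
      Root 18: left subtree has 2 nodes {9, 31}, right has 1 {25}.
        Root 31: left subtree has 1 node {9}, right has 0 { }.
    Root 6: left subtree has 3 nodes {29, 12, 2}, right has 0 { }.
      Root 29: left subtree has 0 nodes { }, right has 2 {12, 2}.
        Root 2: left subtree has 1 node {12}, right has 0 { }.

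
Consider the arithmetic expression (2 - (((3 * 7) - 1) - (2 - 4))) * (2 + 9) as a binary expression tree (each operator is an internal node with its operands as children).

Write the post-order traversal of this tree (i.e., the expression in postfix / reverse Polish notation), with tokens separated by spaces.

Post-order on an expression tree gives postfix notation: for each operator, emit left operand, right operand, then the operator.

2 3 7 * 1 - 2 4 - - - 2 9 + *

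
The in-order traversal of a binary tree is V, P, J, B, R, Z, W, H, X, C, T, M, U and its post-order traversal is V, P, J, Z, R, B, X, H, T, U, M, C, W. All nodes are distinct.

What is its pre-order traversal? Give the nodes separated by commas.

The last element of post-order is the root; it splits in-order into left and right subtrees.
Root W: left subtree has 6 nodes {V, P, J, B, R, Z}, right has 6 {H, X, C, T, M, U}.
  Root B: left subtree has 3 nodes {V, P, J}, right has 2 {R, Z}.
    Root J: left subtree has 2 nodes {V, P}, right has 0 { }.
      Root P: left subtree has 1 node {V}, right has 0 { }.
    Root R: left subtree has 0 nodes { }, right has 1 {Z}.
  Root C: left subtree has 2 nodes {H, X}, right has 3 {T, M, U}.
    Root H: left subtree has 0 nodes { }, right has 1 {X}.
    Root M: left subtree has 1 node {T}, right has 1 {U}.

W, B, J, P, V, R, Z, C, H, X, M, T, U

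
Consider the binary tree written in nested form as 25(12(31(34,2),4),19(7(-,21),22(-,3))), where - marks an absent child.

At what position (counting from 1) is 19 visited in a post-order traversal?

10

Post-order visits the left subtree, then the right subtree, then the node.
At 25: go left to 12.
  At 12: go left to 31.
    At 31: go left to 34.
      34 is a leaf — visit 34.
    At 31: go right to 2.
      2 is a leaf — visit 2.
    Visit 31.
  At 12: go right to 4.
    4 is a leaf — visit 4.
  Visit 12.
At 25: go right to 19.
  At 19: go left to 7.
    At 7: no left child.
    At 7: go right to 21.
      21 is a leaf — visit 21.
    Visit 7.
  At 19: go right to 22.
    At 22: no left child.
    At 22: go right to 3.
      3 is a leaf — visit 3.
    Visit 22.
  Visit 19.
Visit 25.
Full post-order sequence: 34, 2, 31, 4, 12, 21, 7, 3, 22, 19, 25.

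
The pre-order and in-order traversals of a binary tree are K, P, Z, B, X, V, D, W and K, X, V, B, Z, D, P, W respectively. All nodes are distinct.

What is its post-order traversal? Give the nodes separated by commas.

V, X, B, D, Z, W, P, K

The first element of pre-order is the root; it splits in-order into left and right subtrees.
Root K: left subtree has 0 nodes { }, right has 7 {X, V, B, Z, D, P, W}.
  Root P: left subtree has 5 nodes {X, V, B, Z, D}, right has 1 {W}.
    Root Z: left subtree has 3 nodes {X, V, B}, right has 1 {D}.
      Root B: left subtree has 2 nodes {X, V}, right has 0 { }.
        Root X: left subtree has 0 nodes { }, right has 1 {V}.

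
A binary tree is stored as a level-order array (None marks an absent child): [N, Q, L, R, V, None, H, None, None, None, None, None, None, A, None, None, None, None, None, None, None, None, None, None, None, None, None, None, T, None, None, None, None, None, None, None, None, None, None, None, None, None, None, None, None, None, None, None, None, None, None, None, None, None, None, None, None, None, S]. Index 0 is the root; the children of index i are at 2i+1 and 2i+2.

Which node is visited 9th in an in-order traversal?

H

In-order visits the left subtree, then the node, then the right subtree.
At N: go left to Q.
  At Q: go left to R.
    R is a leaf — visit R.
  Visit Q.
  At Q: go right to V.
    V is a leaf — visit V.
Visit N.
At N: go right to L.
  At L: no left child.
  Visit L.
  At L: go right to H.
    At H: go left to A.
      At A: no left child.
      Visit A.
      At A: go right to T.
        At T: no left child.
        Visit T.
        At T: go right to S.
          S is a leaf — visit S.
    Visit H.
    At H: no right child.
Full in-order sequence: R, Q, V, N, L, A, T, S, H.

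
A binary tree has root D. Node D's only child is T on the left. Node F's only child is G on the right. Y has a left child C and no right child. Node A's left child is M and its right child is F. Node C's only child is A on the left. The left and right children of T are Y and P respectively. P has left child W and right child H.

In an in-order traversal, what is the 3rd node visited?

F

In-order visits the left subtree, then the node, then the right subtree.
At D: go left to T.
  At T: go left to Y.
    At Y: go left to C.
      At C: go left to A.
        At A: go left to M.
          M is a leaf — visit M.
        Visit A.
        At A: go right to F.
          At F: no left child.
          Visit F.
          At F: go right to G.
            G is a leaf — visit G.
      Visit C.
      At C: no right child.
    Visit Y.
    At Y: no right child.
  Visit T.
  At T: go right to P.
    At P: go left to W.
      W is a leaf — visit W.
    Visit P.
    At P: go right to H.
      H is a leaf — visit H.
Visit D.
At D: no right child.
Full in-order sequence: M, A, F, G, C, Y, T, W, P, H, D.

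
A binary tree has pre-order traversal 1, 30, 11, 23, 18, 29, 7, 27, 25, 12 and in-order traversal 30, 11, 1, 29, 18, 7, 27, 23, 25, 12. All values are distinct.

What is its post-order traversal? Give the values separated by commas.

The first element of pre-order is the root; it splits in-order into left and right subtrees.
Root 1: left subtree has 2 nodes {30, 11}, right has 7 {29, 18, 7, 27, 23, 25, 12}.
  Root 30: left subtree has 0 nodes { }, right has 1 {11}.
  Root 23: left subtree has 4 nodes {29, 18, 7, 27}, right has 2 {25, 12}.
    Root 18: left subtree has 1 node {29}, right has 2 {7, 27}.
      Root 7: left subtree has 0 nodes { }, right has 1 {27}.
    Root 25: left subtree has 0 nodes { }, right has 1 {12}.

11, 30, 29, 27, 7, 18, 12, 25, 23, 1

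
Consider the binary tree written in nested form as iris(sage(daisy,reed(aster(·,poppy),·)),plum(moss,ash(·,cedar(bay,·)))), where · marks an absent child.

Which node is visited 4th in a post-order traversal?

Post-order visits the left subtree, then the right subtree, then the node.
At iris: go left to sage.
  At sage: go left to daisy.
    daisy is a leaf — visit daisy.
  At sage: go right to reed.
    At reed: go left to aster.
      At aster: no left child.
      At aster: go right to poppy.
        poppy is a leaf — visit poppy.
      Visit aster.
    At reed: no right child.
    Visit reed.
  Visit sage.
At iris: go right to plum.
  At plum: go left to moss.
    moss is a leaf — visit moss.
  At plum: go right to ash.
    At ash: no left child.
    At ash: go right to cedar.
      At cedar: go left to bay.
        bay is a leaf — visit bay.
      At cedar: no right child.
      Visit cedar.
    Visit ash.
  Visit plum.
Visit iris.
Full post-order sequence: daisy, poppy, aster, reed, sage, moss, bay, cedar, ash, plum, iris.

reed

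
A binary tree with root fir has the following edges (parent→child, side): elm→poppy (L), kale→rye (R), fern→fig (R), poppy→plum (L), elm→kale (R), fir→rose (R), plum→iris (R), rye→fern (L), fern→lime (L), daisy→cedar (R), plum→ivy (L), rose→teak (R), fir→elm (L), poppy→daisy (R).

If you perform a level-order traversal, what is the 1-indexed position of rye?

9

Level-order visits nodes level by level from the root, left to right within each level.
Level 0: fir
Level 1: elm, rose
Level 2: poppy, kale, teak
Level 3: plum, daisy, rye
Level 4: ivy, iris, cedar, fern
Level 5: lime, fig
Full level-order sequence: fir, elm, rose, poppy, kale, teak, plum, daisy, rye, ivy, iris, cedar, fern, lime, fig.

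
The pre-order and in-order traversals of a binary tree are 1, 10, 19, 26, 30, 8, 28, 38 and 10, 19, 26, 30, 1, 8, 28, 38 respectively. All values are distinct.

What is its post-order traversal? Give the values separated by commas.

The first element of pre-order is the root; it splits in-order into left and right subtrees.
Root 1: left subtree has 4 nodes {10, 19, 26, 30}, right has 3 {8, 28, 38}.
  Root 10: left subtree has 0 nodes { }, right has 3 {19, 26, 30}.
    Root 19: left subtree has 0 nodes { }, right has 2 {26, 30}.
      Root 26: left subtree has 0 nodes { }, right has 1 {30}.
  Root 8: left subtree has 0 nodes { }, right has 2 {28, 38}.
    Root 28: left subtree has 0 nodes { }, right has 1 {38}.

30, 26, 19, 10, 38, 28, 8, 1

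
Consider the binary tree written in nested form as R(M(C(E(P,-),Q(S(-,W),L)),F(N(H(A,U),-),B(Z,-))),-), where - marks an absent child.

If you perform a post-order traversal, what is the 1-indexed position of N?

Post-order visits the left subtree, then the right subtree, then the node.
At R: go left to M.
  At M: go left to C.
    At C: go left to E.
      At E: go left to P.
        P is a leaf — visit P.
      At E: no right child.
      Visit E.
    At C: go right to Q.
      At Q: go left to S.
        At S: no left child.
        At S: go right to W.
          W is a leaf — visit W.
        Visit S.
      At Q: go right to L.
        L is a leaf — visit L.
      Visit Q.
    Visit C.
  At M: go right to F.
    At F: go left to N.
      At N: go left to H.
        At H: go left to A.
          A is a leaf — visit A.
        At H: go right to U.
          U is a leaf — visit U.
        Visit H.
      At N: no right child.
      Visit N.
    At F: go right to B.
      At B: go left to Z.
        Z is a leaf — visit Z.
      At B: no right child.
      Visit B.
    Visit F.
  Visit M.
At R: no right child.
Visit R.
Full post-order sequence: P, E, W, S, L, Q, C, A, U, H, N, Z, B, F, M, R.

11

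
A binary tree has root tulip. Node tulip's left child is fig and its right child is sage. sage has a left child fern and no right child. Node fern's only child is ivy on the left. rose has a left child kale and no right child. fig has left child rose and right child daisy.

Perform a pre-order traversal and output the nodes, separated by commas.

tulip, fig, rose, kale, daisy, sage, fern, ivy

Pre-order visits the node, then its left subtree, then its right subtree.
Visit tulip.
At tulip: go left to fig.
  Visit fig.
  At fig: go left to rose.
    Visit rose.
    At rose: go left to kale.
      kale is a leaf — visit kale.
    At rose: no right child.
  At fig: go right to daisy.
    daisy is a leaf — visit daisy.
At tulip: go right to sage.
  Visit sage.
  At sage: go left to fern.
    Visit fern.
    At fern: go left to ivy.
      ivy is a leaf — visit ivy.
    At fern: no right child.
  At sage: no right child.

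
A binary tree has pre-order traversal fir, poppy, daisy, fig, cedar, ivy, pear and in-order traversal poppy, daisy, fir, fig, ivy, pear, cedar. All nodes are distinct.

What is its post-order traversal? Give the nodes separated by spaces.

The first element of pre-order is the root; it splits in-order into left and right subtrees.
Root fir: left subtree has 2 nodes {poppy, daisy}, right has 4 {fig, ivy, pear, cedar}.
  Root poppy: left subtree has 0 nodes { }, right has 1 {daisy}.
  Root fig: left subtree has 0 nodes { }, right has 3 {ivy, pear, cedar}.
    Root cedar: left subtree has 2 nodes {ivy, pear}, right has 0 { }.
      Root ivy: left subtree has 0 nodes { }, right has 1 {pear}.

daisy poppy pear ivy cedar fig fir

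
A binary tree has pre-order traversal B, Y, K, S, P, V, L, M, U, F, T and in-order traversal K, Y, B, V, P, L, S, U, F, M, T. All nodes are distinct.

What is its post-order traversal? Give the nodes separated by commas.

The first element of pre-order is the root; it splits in-order into left and right subtrees.
Root B: left subtree has 2 nodes {K, Y}, right has 8 {V, P, L, S, U, F, M, T}.
  Root Y: left subtree has 1 node {K}, right has 0 { }.
  Root S: left subtree has 3 nodes {V, P, L}, right has 4 {U, F, M, T}.
    Root P: left subtree has 1 node {V}, right has 1 {L}.
    Root M: left subtree has 2 nodes {U, F}, right has 1 {T}.
      Root U: left subtree has 0 nodes { }, right has 1 {F}.

K, Y, V, L, P, F, U, T, M, S, B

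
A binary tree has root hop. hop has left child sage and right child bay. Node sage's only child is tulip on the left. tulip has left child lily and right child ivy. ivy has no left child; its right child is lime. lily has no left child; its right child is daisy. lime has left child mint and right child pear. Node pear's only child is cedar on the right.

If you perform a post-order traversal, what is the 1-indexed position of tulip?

8

Post-order visits the left subtree, then the right subtree, then the node.
At hop: go left to sage.
  At sage: go left to tulip.
    At tulip: go left to lily.
      At lily: no left child.
      At lily: go right to daisy.
        daisy is a leaf — visit daisy.
      Visit lily.
    At tulip: go right to ivy.
      At ivy: no left child.
      At ivy: go right to lime.
        At lime: go left to mint.
          mint is a leaf — visit mint.
        At lime: go right to pear.
          At pear: no left child.
          At pear: go right to cedar.
            cedar is a leaf — visit cedar.
          Visit pear.
        Visit lime.
      Visit ivy.
    Visit tulip.
  At sage: no right child.
  Visit sage.
At hop: go right to bay.
  bay is a leaf — visit bay.
Visit hop.
Full post-order sequence: daisy, lily, mint, cedar, pear, lime, ivy, tulip, sage, bay, hop.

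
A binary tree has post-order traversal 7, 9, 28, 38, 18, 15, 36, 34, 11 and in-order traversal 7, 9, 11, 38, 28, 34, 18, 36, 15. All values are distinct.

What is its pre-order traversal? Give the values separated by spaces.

11 9 7 34 38 28 36 18 15

The last element of post-order is the root; it splits in-order into left and right subtrees.
Root 11: left subtree has 2 nodes {7, 9}, right has 6 {38, 28, 34, 18, 36, 15}.
  Root 9: left subtree has 1 node {7}, right has 0 { }.
  Root 34: left subtree has 2 nodes {38, 28}, right has 3 {18, 36, 15}.
    Root 38: left subtree has 0 nodes { }, right has 1 {28}.
    Root 36: left subtree has 1 node {18}, right has 1 {15}.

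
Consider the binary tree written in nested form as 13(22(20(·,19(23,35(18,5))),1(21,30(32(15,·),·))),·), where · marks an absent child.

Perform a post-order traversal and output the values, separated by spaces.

23 18 5 35 19 20 21 15 32 30 1 22 13

Post-order visits the left subtree, then the right subtree, then the node.
At 13: go left to 22.
  At 22: go left to 20.
    At 20: no left child.
    At 20: go right to 19.
      At 19: go left to 23.
        23 is a leaf — visit 23.
      At 19: go right to 35.
        At 35: go left to 18.
          18 is a leaf — visit 18.
        At 35: go right to 5.
          5 is a leaf — visit 5.
        Visit 35.
      Visit 19.
    Visit 20.
  At 22: go right to 1.
    At 1: go left to 21.
      21 is a leaf — visit 21.
    At 1: go right to 30.
      At 30: go left to 32.
        At 32: go left to 15.
          15 is a leaf — visit 15.
        At 32: no right child.
        Visit 32.
      At 30: no right child.
      Visit 30.
    Visit 1.
  Visit 22.
At 13: no right child.
Visit 13.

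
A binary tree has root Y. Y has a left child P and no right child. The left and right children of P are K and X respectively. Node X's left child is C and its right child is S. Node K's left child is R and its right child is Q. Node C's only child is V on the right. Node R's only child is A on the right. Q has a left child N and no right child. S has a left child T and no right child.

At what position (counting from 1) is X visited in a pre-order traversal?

8

Pre-order visits the node, then its left subtree, then its right subtree.
Visit Y.
At Y: go left to P.
  Visit P.
  At P: go left to K.
    Visit K.
    At K: go left to R.
      Visit R.
      At R: no left child.
      At R: go right to A.
        A is a leaf — visit A.
    At K: go right to Q.
      Visit Q.
      At Q: go left to N.
        N is a leaf — visit N.
      At Q: no right child.
  At P: go right to X.
    Visit X.
    At X: go left to C.
      Visit C.
      At C: no left child.
      At C: go right to V.
        V is a leaf — visit V.
    At X: go right to S.
      Visit S.
      At S: go left to T.
        T is a leaf — visit T.
      At S: no right child.
At Y: no right child.
Full pre-order sequence: Y, P, K, R, A, Q, N, X, C, V, S, T.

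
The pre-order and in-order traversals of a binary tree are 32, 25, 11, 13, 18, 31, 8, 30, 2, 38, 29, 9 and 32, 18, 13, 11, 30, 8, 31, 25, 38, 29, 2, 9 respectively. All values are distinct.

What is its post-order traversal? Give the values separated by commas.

18, 13, 30, 8, 31, 11, 29, 38, 9, 2, 25, 32

The first element of pre-order is the root; it splits in-order into left and right subtrees.
Root 32: left subtree has 0 nodes { }, right has 11 {18, 13, 11, 30, 8, 31, 25, 38, 29, 2, 9}.
  Root 25: left subtree has 6 nodes {18, 13, 11, 30, 8, 31}, right has 4 {38, 29, 2, 9}.
    Root 11: left subtree has 2 nodes {18, 13}, right has 3 {30, 8, 31}.
      Root 13: left subtree has 1 node {18}, right has 0 { }.
      Root 31: left subtree has 2 nodes {30, 8}, right has 0 { }.
        Root 8: left subtree has 1 node {30}, right has 0 { }.
    Root 2: left subtree has 2 nodes {38, 29}, right has 1 {9}.
      Root 38: left subtree has 0 nodes { }, right has 1 {29}.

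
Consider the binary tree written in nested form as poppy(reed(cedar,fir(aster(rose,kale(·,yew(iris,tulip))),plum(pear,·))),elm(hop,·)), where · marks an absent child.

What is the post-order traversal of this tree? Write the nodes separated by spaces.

cedar rose iris tulip yew kale aster pear plum fir reed hop elm poppy

Post-order visits the left subtree, then the right subtree, then the node.
At poppy: go left to reed.
  At reed: go left to cedar.
    cedar is a leaf — visit cedar.
  At reed: go right to fir.
    At fir: go left to aster.
      At aster: go left to rose.
        rose is a leaf — visit rose.
      At aster: go right to kale.
        At kale: no left child.
        At kale: go right to yew.
          At yew: go left to iris.
            iris is a leaf — visit iris.
          At yew: go right to tulip.
            tulip is a leaf — visit tulip.
          Visit yew.
        Visit kale.
      Visit aster.
    At fir: go right to plum.
      At plum: go left to pear.
        pear is a leaf — visit pear.
      At plum: no right child.
      Visit plum.
    Visit fir.
  Visit reed.
At poppy: go right to elm.
  At elm: go left to hop.
    hop is a leaf — visit hop.
  At elm: no right child.
  Visit elm.
Visit poppy.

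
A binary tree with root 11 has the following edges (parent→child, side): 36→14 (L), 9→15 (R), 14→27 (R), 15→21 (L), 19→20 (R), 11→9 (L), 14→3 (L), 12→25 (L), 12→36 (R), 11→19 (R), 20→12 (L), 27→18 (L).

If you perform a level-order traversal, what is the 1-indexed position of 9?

Level-order visits nodes level by level from the root, left to right within each level.
Level 0: 11
Level 1: 9, 19
Level 2: 15, 20
Level 3: 21, 12
Level 4: 25, 36
Level 5: 14
Level 6: 3, 27
Level 7: 18
Full level-order sequence: 11, 9, 19, 15, 20, 21, 12, 25, 36, 14, 3, 27, 18.

2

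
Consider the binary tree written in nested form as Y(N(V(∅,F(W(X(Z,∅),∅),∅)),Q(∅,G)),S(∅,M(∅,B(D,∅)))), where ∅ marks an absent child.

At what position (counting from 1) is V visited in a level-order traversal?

Level-order visits nodes level by level from the root, left to right within each level.
Level 0: Y
Level 1: N, S
Level 2: V, Q, M
Level 3: F, G, B
Level 4: W, D
Level 5: X
Level 6: Z
Full level-order sequence: Y, N, S, V, Q, M, F, G, B, W, D, X, Z.

4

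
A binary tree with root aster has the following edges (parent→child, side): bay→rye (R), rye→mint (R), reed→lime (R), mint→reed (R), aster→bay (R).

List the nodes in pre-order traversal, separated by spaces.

Pre-order visits the node, then its left subtree, then its right subtree.
Visit aster.
At aster: no left child.
At aster: go right to bay.
  Visit bay.
  At bay: no left child.
  At bay: go right to rye.
    Visit rye.
    At rye: no left child.
    At rye: go right to mint.
      Visit mint.
      At mint: no left child.
      At mint: go right to reed.
        Visit reed.
        At reed: no left child.
        At reed: go right to lime.
          lime is a leaf — visit lime.

aster bay rye mint reed lime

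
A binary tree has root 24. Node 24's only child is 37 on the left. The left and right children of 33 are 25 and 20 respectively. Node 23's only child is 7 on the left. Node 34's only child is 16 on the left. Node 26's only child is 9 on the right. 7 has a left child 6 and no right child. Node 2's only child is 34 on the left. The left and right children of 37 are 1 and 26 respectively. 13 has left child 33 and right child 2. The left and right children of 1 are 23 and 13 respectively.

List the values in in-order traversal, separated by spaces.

6 7 23 1 25 33 20 13 16 34 2 37 26 9 24

In-order visits the left subtree, then the node, then the right subtree.
At 24: go left to 37.
  At 37: go left to 1.
    At 1: go left to 23.
      At 23: go left to 7.
        At 7: go left to 6.
          6 is a leaf — visit 6.
        Visit 7.
        At 7: no right child.
      Visit 23.
      At 23: no right child.
    Visit 1.
    At 1: go right to 13.
      At 13: go left to 33.
        At 33: go left to 25.
          25 is a leaf — visit 25.
        Visit 33.
        At 33: go right to 20.
          20 is a leaf — visit 20.
      Visit 13.
      At 13: go right to 2.
        At 2: go left to 34.
          At 34: go left to 16.
            16 is a leaf — visit 16.
          Visit 34.
          At 34: no right child.
        Visit 2.
        At 2: no right child.
  Visit 37.
  At 37: go right to 26.
    At 26: no left child.
    Visit 26.
    At 26: go right to 9.
      9 is a leaf — visit 9.
Visit 24.
At 24: no right child.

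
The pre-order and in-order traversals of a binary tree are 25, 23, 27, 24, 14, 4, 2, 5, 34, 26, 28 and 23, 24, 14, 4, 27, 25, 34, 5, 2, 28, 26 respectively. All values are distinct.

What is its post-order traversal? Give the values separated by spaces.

The first element of pre-order is the root; it splits in-order into left and right subtrees.
Root 25: left subtree has 5 nodes {23, 24, 14, 4, 27}, right has 5 {34, 5, 2, 28, 26}.
  Root 23: left subtree has 0 nodes { }, right has 4 {24, 14, 4, 27}.
    Root 27: left subtree has 3 nodes {24, 14, 4}, right has 0 { }.
      Root 24: left subtree has 0 nodes { }, right has 2 {14, 4}.
        Root 14: left subtree has 0 nodes { }, right has 1 {4}.
  Root 2: left subtree has 2 nodes {34, 5}, right has 2 {28, 26}.
    Root 5: left subtree has 1 node {34}, right has 0 { }.
    Root 26: left subtree has 1 node {28}, right has 0 { }.

4 14 24 27 23 34 5 28 26 2 25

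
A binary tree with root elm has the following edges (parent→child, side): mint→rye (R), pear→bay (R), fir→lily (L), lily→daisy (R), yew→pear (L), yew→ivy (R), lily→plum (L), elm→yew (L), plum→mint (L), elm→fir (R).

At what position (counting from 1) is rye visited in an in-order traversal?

In-order visits the left subtree, then the node, then the right subtree.
At elm: go left to yew.
  At yew: go left to pear.
    At pear: no left child.
    Visit pear.
    At pear: go right to bay.
      bay is a leaf — visit bay.
  Visit yew.
  At yew: go right to ivy.
    ivy is a leaf — visit ivy.
Visit elm.
At elm: go right to fir.
  At fir: go left to lily.
    At lily: go left to plum.
      At plum: go left to mint.
        At mint: no left child.
        Visit mint.
        At mint: go right to rye.
          rye is a leaf — visit rye.
      Visit plum.
      At plum: no right child.
    Visit lily.
    At lily: go right to daisy.
      daisy is a leaf — visit daisy.
  Visit fir.
  At fir: no right child.
Full in-order sequence: pear, bay, yew, ivy, elm, mint, rye, plum, lily, daisy, fir.

7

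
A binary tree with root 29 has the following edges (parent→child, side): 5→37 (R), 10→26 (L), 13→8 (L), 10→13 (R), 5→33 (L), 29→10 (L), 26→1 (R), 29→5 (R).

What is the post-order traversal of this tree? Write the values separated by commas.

Post-order visits the left subtree, then the right subtree, then the node.
At 29: go left to 10.
  At 10: go left to 26.
    At 26: no left child.
    At 26: go right to 1.
      1 is a leaf — visit 1.
    Visit 26.
  At 10: go right to 13.
    At 13: go left to 8.
      8 is a leaf — visit 8.
    At 13: no right child.
    Visit 13.
  Visit 10.
At 29: go right to 5.
  At 5: go left to 33.
    33 is a leaf — visit 33.
  At 5: go right to 37.
    37 is a leaf — visit 37.
  Visit 5.
Visit 29.

1, 26, 8, 13, 10, 33, 37, 5, 29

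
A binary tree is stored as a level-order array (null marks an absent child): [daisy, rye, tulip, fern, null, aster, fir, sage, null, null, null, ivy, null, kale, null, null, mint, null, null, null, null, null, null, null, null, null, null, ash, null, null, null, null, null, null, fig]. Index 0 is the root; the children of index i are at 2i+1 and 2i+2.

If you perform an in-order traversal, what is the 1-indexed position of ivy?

7

In-order visits the left subtree, then the node, then the right subtree.
At daisy: go left to rye.
  At rye: go left to fern.
    At fern: go left to sage.
      At sage: no left child.
      Visit sage.
      At sage: go right to mint.
        At mint: no left child.
        Visit mint.
        At mint: go right to fig.
          fig is a leaf — visit fig.
    Visit fern.
    At fern: no right child.
  Visit rye.
  At rye: no right child.
Visit daisy.
At daisy: go right to tulip.
  At tulip: go left to aster.
    At aster: go left to ivy.
      ivy is a leaf — visit ivy.
    Visit aster.
    At aster: no right child.
  Visit tulip.
  At tulip: go right to fir.
    At fir: go left to kale.
      At kale: go left to ash.
        ash is a leaf — visit ash.
      Visit kale.
      At kale: no right child.
    Visit fir.
    At fir: no right child.
Full in-order sequence: sage, mint, fig, fern, rye, daisy, ivy, aster, tulip, ash, kale, fir.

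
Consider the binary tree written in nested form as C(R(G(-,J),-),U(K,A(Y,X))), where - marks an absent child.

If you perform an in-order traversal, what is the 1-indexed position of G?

In-order visits the left subtree, then the node, then the right subtree.
At C: go left to R.
  At R: go left to G.
    At G: no left child.
    Visit G.
    At G: go right to J.
      J is a leaf — visit J.
  Visit R.
  At R: no right child.
Visit C.
At C: go right to U.
  At U: go left to K.
    K is a leaf — visit K.
  Visit U.
  At U: go right to A.
    At A: go left to Y.
      Y is a leaf — visit Y.
    Visit A.
    At A: go right to X.
      X is a leaf — visit X.
Full in-order sequence: G, J, R, C, K, U, Y, A, X.

1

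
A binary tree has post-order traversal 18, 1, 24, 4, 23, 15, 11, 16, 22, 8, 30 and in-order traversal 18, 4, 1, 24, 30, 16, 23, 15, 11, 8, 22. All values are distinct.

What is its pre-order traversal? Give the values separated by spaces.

The last element of post-order is the root; it splits in-order into left and right subtrees.
Root 30: left subtree has 4 nodes {18, 4, 1, 24}, right has 6 {16, 23, 15, 11, 8, 22}.
  Root 4: left subtree has 1 node {18}, right has 2 {1, 24}.
    Root 24: left subtree has 1 node {1}, right has 0 { }.
  Root 8: left subtree has 4 nodes {16, 23, 15, 11}, right has 1 {22}.
    Root 16: left subtree has 0 nodes { }, right has 3 {23, 15, 11}.
      Root 11: left subtree has 2 nodes {23, 15}, right has 0 { }.
        Root 15: left subtree has 1 node {23}, right has 0 { }.

30 4 18 24 1 8 16 11 15 23 22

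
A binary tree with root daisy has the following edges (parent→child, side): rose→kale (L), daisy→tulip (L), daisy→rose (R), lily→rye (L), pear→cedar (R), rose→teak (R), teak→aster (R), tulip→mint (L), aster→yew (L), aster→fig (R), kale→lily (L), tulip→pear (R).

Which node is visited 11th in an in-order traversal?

yew

In-order visits the left subtree, then the node, then the right subtree.
At daisy: go left to tulip.
  At tulip: go left to mint.
    mint is a leaf — visit mint.
  Visit tulip.
  At tulip: go right to pear.
    At pear: no left child.
    Visit pear.
    At pear: go right to cedar.
      cedar is a leaf — visit cedar.
Visit daisy.
At daisy: go right to rose.
  At rose: go left to kale.
    At kale: go left to lily.
      At lily: go left to rye.
        rye is a leaf — visit rye.
      Visit lily.
      At lily: no right child.
    Visit kale.
    At kale: no right child.
  Visit rose.
  At rose: go right to teak.
    At teak: no left child.
    Visit teak.
    At teak: go right to aster.
      At aster: go left to yew.
        yew is a leaf — visit yew.
      Visit aster.
      At aster: go right to fig.
        fig is a leaf — visit fig.
Full in-order sequence: mint, tulip, pear, cedar, daisy, rye, lily, kale, rose, teak, yew, aster, fig.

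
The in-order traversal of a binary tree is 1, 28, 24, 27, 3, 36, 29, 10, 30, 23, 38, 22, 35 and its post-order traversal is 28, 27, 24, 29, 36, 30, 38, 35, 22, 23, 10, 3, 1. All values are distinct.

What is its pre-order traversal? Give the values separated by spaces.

1 3 24 28 27 10 36 29 23 30 22 38 35

The last element of post-order is the root; it splits in-order into left and right subtrees.
Root 1: left subtree has 0 nodes { }, right has 12 {28, 24, 27, 3, 36, 29, 10, 30, 23, 38, 22, 35}.
  Root 3: left subtree has 3 nodes {28, 24, 27}, right has 8 {36, 29, 10, 30, 23, 38, 22, 35}.
    Root 24: left subtree has 1 node {28}, right has 1 {27}.
    Root 10: left subtree has 2 nodes {36, 29}, right has 5 {30, 23, 38, 22, 35}.
      Root 36: left subtree has 0 nodes { }, right has 1 {29}.
      Root 23: left subtree has 1 node {30}, right has 3 {38, 22, 35}.
        Root 22: left subtree has 1 node {38}, right has 1 {35}.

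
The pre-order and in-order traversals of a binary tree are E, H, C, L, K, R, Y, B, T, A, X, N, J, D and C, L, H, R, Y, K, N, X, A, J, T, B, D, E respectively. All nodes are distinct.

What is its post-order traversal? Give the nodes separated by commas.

L, C, Y, R, N, X, J, A, T, D, B, K, H, E

The first element of pre-order is the root; it splits in-order into left and right subtrees.
Root E: left subtree has 13 nodes {C, L, H, R, Y, K, N, X, A, J, T, B, D}, right has 0 { }.
  Root H: left subtree has 2 nodes {C, L}, right has 10 {R, Y, K, N, X, A, J, T, B, D}.
    Root C: left subtree has 0 nodes { }, right has 1 {L}.
    Root K: left subtree has 2 nodes {R, Y}, right has 7 {N, X, A, J, T, B, D}.
      Root R: left subtree has 0 nodes { }, right has 1 {Y}.
      Root B: left subtree has 5 nodes {N, X, A, J, T}, right has 1 {D}.
        Root T: left subtree has 4 nodes {N, X, A, J}, right has 0 { }.
          Root A: left subtree has 2 nodes {N, X}, right has 1 {J}.
            Root X: left subtree has 1 node {N}, right has 0 { }.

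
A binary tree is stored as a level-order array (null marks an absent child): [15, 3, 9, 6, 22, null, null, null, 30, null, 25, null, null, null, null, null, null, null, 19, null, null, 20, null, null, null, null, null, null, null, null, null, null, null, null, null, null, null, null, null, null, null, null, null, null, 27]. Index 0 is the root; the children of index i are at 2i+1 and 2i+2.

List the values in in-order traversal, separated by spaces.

In-order visits the left subtree, then the node, then the right subtree.
At 15: go left to 3.
  At 3: go left to 6.
    At 6: no left child.
    Visit 6.
    At 6: go right to 30.
      At 30: no left child.
      Visit 30.
      At 30: go right to 19.
        19 is a leaf — visit 19.
  Visit 3.
  At 3: go right to 22.
    At 22: no left child.
    Visit 22.
    At 22: go right to 25.
      At 25: go left to 20.
        At 20: no left child.
        Visit 20.
        At 20: go right to 27.
          27 is a leaf — visit 27.
      Visit 25.
      At 25: no right child.
Visit 15.
At 15: go right to 9.
  9 is a leaf — visit 9.

6 30 19 3 22 20 27 25 15 9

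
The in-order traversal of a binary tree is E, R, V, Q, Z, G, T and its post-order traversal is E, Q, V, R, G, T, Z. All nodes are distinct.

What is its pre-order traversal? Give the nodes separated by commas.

Z, R, E, V, Q, T, G

The last element of post-order is the root; it splits in-order into left and right subtrees.
Root Z: left subtree has 4 nodes {E, R, V, Q}, right has 2 {G, T}.
  Root R: left subtree has 1 node {E}, right has 2 {V, Q}.
    Root V: left subtree has 0 nodes { }, right has 1 {Q}.
  Root T: left subtree has 1 node {G}, right has 0 { }.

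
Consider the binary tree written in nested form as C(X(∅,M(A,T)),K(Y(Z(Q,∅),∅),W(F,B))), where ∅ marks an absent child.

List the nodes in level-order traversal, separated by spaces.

Level-order visits nodes level by level from the root, left to right within each level.
Level 0: C
Level 1: X, K
Level 2: M, Y, W
Level 3: A, T, Z, F, B
Level 4: Q

C X K M Y W A T Z F B Q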